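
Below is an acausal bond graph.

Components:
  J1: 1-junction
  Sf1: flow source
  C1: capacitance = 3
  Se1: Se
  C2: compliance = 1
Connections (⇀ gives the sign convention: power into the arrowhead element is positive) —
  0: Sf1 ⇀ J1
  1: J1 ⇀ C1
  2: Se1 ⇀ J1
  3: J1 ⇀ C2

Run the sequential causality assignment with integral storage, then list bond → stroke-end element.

bond 0 stroke→Sf1
bond 1 stroke→J1
bond 2 stroke→J1
bond 3 stroke→J1

#0 stroke→Sf1  (Sf1: flow source, stroke at near end)
#2 stroke→J1  (Se1: effort source, stroke at far end)
#1 stroke→J1  (J1 flow already set via bond 0)
#3 stroke→J1  (J1: bond 0 brought flow, rest push out)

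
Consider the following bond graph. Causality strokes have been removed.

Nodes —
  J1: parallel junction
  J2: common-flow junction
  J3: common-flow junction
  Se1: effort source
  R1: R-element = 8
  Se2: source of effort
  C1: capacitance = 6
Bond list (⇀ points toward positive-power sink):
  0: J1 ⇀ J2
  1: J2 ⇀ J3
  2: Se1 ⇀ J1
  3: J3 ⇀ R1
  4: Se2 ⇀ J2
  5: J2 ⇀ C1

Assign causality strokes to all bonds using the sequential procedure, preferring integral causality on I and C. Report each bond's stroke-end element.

b0 stroke at J2
b1 stroke at J3
b2 stroke at J1
b3 stroke at R1
b4 stroke at J2
b5 stroke at J2

b2 stroke→J1  (source Se1 imposes e)
b4 stroke→J2  (source Se2 imposes e)
b0 stroke→J2  (0-jn J1 has e-setter on 2)
b5 stroke→J2  (C1 integral (e out))
b1 stroke→J3  (only one flow-in slot at J2)
b3 stroke→R1  (only one flow-in slot at J3)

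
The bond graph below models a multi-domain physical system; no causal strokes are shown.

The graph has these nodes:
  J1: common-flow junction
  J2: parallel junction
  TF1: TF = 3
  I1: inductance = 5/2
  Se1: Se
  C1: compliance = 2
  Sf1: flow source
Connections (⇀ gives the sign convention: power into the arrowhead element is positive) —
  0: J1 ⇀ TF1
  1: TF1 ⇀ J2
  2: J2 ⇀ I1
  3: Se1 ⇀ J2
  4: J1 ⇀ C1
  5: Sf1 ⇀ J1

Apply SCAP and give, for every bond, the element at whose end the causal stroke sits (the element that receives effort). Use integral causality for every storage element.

b0 →J1
b1 →TF1
b2 →I1
b3 →J2
b4 →J1
b5 →Sf1

b3 |J2  (source Se1 imposes e)
b5 |Sf1  (Sf1 (Sf) sets flow on bond)
b0 |J1  (J1 flow already set via bond 5)
b4 |J1  (J1 flow already set via bond 5)
b1 |TF1  (0-jn J2 has e-setter on 3)
b2 |I1  (J2: bond 3 brought effort, rest push out)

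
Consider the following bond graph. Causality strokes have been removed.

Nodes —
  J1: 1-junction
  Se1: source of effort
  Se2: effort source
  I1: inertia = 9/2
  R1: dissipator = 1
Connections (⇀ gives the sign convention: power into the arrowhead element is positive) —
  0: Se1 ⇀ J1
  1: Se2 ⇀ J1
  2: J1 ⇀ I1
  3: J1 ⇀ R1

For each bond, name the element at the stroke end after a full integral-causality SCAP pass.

b0 →J1
b1 →J1
b2 →I1
b3 →J1

#0 →J1  (Se1: effort source, stroke at far end)
#1 →J1  (Se2 (Se) sets effort on bond)
#2 →I1  (I1: I, integral causality)
#3 →J1  (1-jn J1 has f-setter on 2)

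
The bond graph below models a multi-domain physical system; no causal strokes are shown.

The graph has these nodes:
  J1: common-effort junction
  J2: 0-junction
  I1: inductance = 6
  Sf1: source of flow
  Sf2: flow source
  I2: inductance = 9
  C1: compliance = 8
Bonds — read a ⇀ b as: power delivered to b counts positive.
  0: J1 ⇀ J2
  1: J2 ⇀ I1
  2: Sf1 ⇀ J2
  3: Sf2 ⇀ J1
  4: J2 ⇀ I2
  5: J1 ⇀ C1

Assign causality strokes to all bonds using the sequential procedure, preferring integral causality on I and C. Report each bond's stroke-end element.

#0 stroke at J2
#1 stroke at I1
#2 stroke at Sf1
#3 stroke at Sf2
#4 stroke at I2
#5 stroke at J1

b2 →Sf1  (Sf1 fixes flow; stroke at Sf1)
b3 →Sf2  (Sf2 (Sf) sets flow on bond)
b1 →I1  (I1 outputs flow p/I1)
b4 →I2  (I2 integral (f out))
b0 →J2  (closing 0-jn rule on J2)
b5 →J1  (J1 needs exactly one e-in)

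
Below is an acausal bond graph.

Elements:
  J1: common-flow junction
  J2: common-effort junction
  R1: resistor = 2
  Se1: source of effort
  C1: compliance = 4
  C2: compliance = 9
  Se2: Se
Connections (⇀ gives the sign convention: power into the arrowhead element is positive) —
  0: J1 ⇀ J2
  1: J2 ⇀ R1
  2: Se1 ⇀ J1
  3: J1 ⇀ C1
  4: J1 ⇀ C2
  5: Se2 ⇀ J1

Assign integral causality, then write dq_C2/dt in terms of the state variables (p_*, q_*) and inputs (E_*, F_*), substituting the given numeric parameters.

dq_C2/dt = E_Se1/2 + E_Se2/2 - q_C1/8 - q_C2/18

#2 |J1  (source Se1 imposes e)
#5 |J1  (source Se2 imposes e)
#3 |J1  (C1 integral (e out))
#4 |J1  (C2 outputs effort q/C2)
#0 |J2  (J1: last free bond brings flow in)
#1 |R1  (0-jn J2 has e-setter on 0)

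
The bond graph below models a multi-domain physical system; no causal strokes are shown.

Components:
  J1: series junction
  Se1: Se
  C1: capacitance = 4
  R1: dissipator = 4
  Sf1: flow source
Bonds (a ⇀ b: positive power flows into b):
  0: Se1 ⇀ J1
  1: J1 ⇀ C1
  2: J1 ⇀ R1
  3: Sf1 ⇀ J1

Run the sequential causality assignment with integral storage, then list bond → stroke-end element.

#0 |J1
#1 |J1
#2 |J1
#3 |Sf1

b0 stroke→J1  (Se1 fixes effort; stroke away)
b3 stroke→Sf1  (Sf1: flow source, stroke at near end)
b1 stroke→J1  (J1 flow already set via bond 3)
b2 stroke→J1  (J1 flow already set via bond 3)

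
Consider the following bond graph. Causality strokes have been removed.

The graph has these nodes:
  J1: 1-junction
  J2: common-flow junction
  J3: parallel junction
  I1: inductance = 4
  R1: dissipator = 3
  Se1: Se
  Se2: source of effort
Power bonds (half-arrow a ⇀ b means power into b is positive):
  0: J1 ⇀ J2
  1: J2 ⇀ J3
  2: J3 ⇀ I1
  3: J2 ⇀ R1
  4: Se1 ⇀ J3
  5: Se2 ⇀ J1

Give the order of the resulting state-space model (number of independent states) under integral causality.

1  (I1 all integral)

b4 stroke→J3  (Se1 (Se) sets effort on bond)
b5 stroke→J1  (Se2 (Se) sets effort on bond)
b0 stroke→J2  (J1 needs exactly one f-in)
b1 stroke→J2  (common-e at J3 fixed by 4)
b2 stroke→I1  (J3 effort already set via bond 4)
b3 stroke→R1  (closing 1-jn rule on J2)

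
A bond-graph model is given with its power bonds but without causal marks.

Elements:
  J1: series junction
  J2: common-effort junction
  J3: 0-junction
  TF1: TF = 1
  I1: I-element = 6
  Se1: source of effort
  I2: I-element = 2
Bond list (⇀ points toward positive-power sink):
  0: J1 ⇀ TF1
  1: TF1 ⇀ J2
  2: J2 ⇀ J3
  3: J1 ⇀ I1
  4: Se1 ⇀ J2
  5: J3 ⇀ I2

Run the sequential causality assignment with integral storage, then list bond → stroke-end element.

β0 |J1
β1 |TF1
β2 |J3
β3 |I1
β4 |J2
β5 |I2

bond 4 stroke at J2  (Se1 (Se) sets effort on bond)
bond 1 stroke at TF1  (0-jn J2 has e-setter on 4)
bond 2 stroke at J3  (0-jn J2 has e-setter on 4)
bond 5 stroke at I2  (J3 effort already set via bond 2)
bond 0 stroke at J1  (TF1 one-in-one-out from 1)
bond 3 stroke at I1  (J1: last free bond brings flow in)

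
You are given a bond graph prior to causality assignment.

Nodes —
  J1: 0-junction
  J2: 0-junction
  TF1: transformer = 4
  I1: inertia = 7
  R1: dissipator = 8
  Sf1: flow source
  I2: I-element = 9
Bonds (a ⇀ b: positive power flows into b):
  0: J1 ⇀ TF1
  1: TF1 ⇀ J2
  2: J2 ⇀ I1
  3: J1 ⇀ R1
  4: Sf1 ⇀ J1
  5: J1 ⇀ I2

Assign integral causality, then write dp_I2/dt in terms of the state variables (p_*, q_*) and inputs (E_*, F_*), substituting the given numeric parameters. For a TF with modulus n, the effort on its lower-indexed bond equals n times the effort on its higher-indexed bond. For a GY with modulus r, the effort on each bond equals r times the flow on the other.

#4 stroke→Sf1  (Sf1 (Sf) sets flow on bond)
#2 stroke→I1  (prefer integral on I1)
#1 stroke→J2  (only one effort-in slot at J2)
#0 stroke→TF1  (TF TF1: opposite of bond 1)
#5 stroke→I2  (I2: I, integral causality)
#3 stroke→J1  (only one effort-in slot at J1)

dp_I2/dt = 8*F_Sf1 - 2*p_I1/7 - 8*p_I2/9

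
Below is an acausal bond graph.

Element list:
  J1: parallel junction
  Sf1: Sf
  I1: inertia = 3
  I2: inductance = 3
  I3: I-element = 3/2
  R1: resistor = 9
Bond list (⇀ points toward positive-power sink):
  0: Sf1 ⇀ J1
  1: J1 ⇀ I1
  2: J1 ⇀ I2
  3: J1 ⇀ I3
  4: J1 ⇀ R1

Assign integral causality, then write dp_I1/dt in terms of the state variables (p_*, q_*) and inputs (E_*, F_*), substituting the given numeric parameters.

#0 stroke at Sf1  (Sf1: flow source, stroke at near end)
#1 stroke at I1  (I1 outputs flow p/I1)
#2 stroke at I2  (prefer integral on I2)
#3 stroke at I3  (I3 integral (f out))
#4 stroke at J1  (only one effort-in slot at J1)

dp_I1/dt = 9*F_Sf1 - 3*p_I1 - 3*p_I2 - 6*p_I3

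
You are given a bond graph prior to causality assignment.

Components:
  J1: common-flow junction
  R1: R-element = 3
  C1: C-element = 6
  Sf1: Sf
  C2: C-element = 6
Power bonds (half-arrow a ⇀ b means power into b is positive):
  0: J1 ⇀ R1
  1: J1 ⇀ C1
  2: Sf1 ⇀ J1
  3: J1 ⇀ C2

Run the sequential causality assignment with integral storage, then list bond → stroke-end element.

b0 stroke→J1
b1 stroke→J1
b2 stroke→Sf1
b3 stroke→J1

b2 →Sf1  (Sf1: flow source, stroke at near end)
b0 →J1  (J1 flow already set via bond 2)
b1 →J1  (1-jn J1 has f-setter on 2)
b3 →J1  (J1: bond 2 brought flow, rest push out)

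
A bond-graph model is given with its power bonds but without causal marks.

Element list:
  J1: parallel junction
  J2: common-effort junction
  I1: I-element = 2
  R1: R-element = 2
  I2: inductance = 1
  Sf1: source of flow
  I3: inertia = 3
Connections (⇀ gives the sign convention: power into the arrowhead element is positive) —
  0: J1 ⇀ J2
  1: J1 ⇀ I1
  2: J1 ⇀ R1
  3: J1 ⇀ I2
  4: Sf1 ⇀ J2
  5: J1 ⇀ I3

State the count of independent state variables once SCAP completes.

#4 →Sf1  (Sf1 fixes flow; stroke at Sf1)
#0 →J2  (only one effort-in slot at J2)
#1 →I1  (I1: I, integral causality)
#3 →I2  (I2: I, integral causality)
#5 →I3  (I3 outputs flow p/I3)
#2 →J1  (closing 0-jn rule on J1)

3  (I1, I2, I3 all integral)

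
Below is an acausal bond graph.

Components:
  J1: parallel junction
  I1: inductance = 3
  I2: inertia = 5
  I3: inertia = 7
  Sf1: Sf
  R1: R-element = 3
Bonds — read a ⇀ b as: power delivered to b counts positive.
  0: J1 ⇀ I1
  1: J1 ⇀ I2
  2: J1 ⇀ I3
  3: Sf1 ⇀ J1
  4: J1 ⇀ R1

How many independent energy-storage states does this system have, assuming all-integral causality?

3  (I1, I2, I3 all integral)

b3 |Sf1  (source Sf1 imposes f)
b0 |I1  (prefer integral on I1)
b1 |I2  (prefer integral on I2)
b2 |I3  (I3 integral (f out))
b4 |J1  (J1: last free bond brings effort in)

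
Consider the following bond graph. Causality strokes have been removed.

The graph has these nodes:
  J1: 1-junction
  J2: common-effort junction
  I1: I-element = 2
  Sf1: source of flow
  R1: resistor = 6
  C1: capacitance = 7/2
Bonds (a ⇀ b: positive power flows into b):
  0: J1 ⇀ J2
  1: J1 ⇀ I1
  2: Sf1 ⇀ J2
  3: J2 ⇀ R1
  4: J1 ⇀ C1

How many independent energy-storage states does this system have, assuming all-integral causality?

2  (C1, I1 all integral)

#2 stroke at Sf1  (Sf1 fixes flow; stroke at Sf1)
#1 stroke at I1  (prefer integral on I1)
#0 stroke at J1  (J1 flow already set via bond 1)
#4 stroke at J1  (1-jn J1 has f-setter on 1)
#3 stroke at J2  (J2 needs exactly one e-in)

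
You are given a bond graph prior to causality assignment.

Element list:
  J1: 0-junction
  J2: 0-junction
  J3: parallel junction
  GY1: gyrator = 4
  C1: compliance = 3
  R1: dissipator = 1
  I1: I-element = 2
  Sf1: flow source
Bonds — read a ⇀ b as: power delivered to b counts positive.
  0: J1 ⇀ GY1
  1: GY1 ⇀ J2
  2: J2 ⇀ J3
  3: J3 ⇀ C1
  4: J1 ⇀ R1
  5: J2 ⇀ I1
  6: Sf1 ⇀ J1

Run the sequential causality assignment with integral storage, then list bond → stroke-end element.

b6 stroke→Sf1  (Sf1 fixes flow; stroke at Sf1)
b3 stroke→J3  (C1 outputs effort q/C1)
b2 stroke→J2  (common-e at J3 fixed by 3)
b1 stroke→GY1  (J2 effort already set via bond 2)
b5 stroke→I1  (common-e at J2 fixed by 2)
b0 stroke→GY1  (GY GY1: same side as bond 1)
b4 stroke→J1  (J1: last free bond brings effort in)

β0 |GY1
β1 |GY1
β2 |J2
β3 |J3
β4 |J1
β5 |I1
β6 |Sf1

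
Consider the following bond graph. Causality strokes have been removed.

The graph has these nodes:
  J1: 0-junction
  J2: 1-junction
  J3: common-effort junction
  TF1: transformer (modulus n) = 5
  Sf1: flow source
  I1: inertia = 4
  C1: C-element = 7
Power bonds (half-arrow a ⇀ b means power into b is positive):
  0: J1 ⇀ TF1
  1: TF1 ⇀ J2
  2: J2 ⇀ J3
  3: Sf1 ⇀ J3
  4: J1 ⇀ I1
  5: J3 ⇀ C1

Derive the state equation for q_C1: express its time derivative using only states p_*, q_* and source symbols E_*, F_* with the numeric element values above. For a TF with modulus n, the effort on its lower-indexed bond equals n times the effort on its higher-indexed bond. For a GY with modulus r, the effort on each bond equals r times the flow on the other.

β3 |Sf1  (Sf1 (Sf) sets flow on bond)
β4 |I1  (prefer integral on I1)
β0 |J1  (only one effort-in slot at J1)
β1 |TF1  (TF TF1: opposite of bond 0)
β2 |J2  (common-f at J2 fixed by 1)
β5 |J3  (closing 0-jn rule on J3)

dq_C1/dt = F_Sf1 - 5*p_I1/4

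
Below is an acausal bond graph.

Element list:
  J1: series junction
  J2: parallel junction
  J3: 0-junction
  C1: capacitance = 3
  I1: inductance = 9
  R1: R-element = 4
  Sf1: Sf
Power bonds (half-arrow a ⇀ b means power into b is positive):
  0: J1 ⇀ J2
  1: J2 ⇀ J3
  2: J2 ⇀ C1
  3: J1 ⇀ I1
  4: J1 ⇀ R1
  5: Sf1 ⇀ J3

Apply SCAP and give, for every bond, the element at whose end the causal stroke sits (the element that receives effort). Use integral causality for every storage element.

bond 5 stroke at Sf1  (source Sf1 imposes f)
bond 1 stroke at J3  (closing 0-jn rule on J3)
bond 2 stroke at J2  (C1: C, integral causality)
bond 0 stroke at J1  (J2 effort already set via bond 2)
bond 3 stroke at I1  (I1 outputs flow p/I1)
bond 4 stroke at J1  (common-f at J1 fixed by 3)

#0 stroke at J1
#1 stroke at J3
#2 stroke at J2
#3 stroke at I1
#4 stroke at J1
#5 stroke at Sf1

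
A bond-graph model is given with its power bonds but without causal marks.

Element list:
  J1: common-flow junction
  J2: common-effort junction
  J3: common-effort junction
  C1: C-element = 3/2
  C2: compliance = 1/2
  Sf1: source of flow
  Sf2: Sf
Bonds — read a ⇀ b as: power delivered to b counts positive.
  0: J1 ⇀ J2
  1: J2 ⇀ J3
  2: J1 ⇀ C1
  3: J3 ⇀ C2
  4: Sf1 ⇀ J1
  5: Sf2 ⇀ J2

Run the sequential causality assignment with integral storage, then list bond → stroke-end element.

b0 stroke→J1
b1 stroke→J2
b2 stroke→J1
b3 stroke→J3
b4 stroke→Sf1
b5 stroke→Sf2

bond 4 →Sf1  (Sf1 (Sf) sets flow on bond)
bond 5 →Sf2  (Sf2 (Sf) sets flow on bond)
bond 0 →J1  (J1: bond 4 brought flow, rest push out)
bond 2 →J1  (1-jn J1 has f-setter on 4)
bond 1 →J2  (closing 0-jn rule on J2)
bond 3 →J3  (J3 needs exactly one e-in)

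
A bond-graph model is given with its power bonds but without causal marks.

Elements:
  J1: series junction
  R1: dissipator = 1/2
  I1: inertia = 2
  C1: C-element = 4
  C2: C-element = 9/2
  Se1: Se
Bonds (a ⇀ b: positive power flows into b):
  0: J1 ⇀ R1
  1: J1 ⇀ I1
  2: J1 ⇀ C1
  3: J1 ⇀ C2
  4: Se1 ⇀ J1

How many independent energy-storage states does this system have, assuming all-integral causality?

#4 →J1  (Se1 fixes effort; stroke away)
#1 →I1  (I1 integral (f out))
#0 →J1  (1-jn J1 has f-setter on 1)
#2 →J1  (common-f at J1 fixed by 1)
#3 →J1  (common-f at J1 fixed by 1)

3  (C1, C2, I1 all integral)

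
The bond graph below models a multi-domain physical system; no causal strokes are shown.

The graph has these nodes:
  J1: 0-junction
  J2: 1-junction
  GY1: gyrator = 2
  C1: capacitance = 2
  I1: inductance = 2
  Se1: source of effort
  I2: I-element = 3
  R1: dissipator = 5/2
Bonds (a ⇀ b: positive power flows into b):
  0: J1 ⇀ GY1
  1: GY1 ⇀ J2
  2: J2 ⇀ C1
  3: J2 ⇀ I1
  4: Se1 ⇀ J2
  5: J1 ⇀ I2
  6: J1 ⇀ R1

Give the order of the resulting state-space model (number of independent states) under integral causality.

3  (C1, I1, I2 all integral)

b4 stroke at J2  (source Se1 imposes e)
b2 stroke at J2  (C1 integral (e out))
b3 stroke at I1  (I1 outputs flow p/I1)
b1 stroke at J2  (J2: bond 3 brought flow, rest push out)
b0 stroke at J1  (GY GY1: same side as bond 1)
b5 stroke at I2  (common-e at J1 fixed by 0)
b6 stroke at R1  (common-e at J1 fixed by 0)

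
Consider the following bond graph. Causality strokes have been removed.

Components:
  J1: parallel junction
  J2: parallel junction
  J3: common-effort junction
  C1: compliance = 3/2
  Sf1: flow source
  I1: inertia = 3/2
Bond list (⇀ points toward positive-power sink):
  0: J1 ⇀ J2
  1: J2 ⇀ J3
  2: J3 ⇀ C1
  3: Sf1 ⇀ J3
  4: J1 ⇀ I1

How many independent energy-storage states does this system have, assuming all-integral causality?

β3 →Sf1  (Sf1 (Sf) sets flow on bond)
β2 →J3  (prefer integral on C1)
β1 →J2  (J3 effort already set via bond 2)
β0 →J1  (J2: bond 1 brought effort, rest push out)
β4 →I1  (J1 effort already set via bond 0)

2  (C1, I1 all integral)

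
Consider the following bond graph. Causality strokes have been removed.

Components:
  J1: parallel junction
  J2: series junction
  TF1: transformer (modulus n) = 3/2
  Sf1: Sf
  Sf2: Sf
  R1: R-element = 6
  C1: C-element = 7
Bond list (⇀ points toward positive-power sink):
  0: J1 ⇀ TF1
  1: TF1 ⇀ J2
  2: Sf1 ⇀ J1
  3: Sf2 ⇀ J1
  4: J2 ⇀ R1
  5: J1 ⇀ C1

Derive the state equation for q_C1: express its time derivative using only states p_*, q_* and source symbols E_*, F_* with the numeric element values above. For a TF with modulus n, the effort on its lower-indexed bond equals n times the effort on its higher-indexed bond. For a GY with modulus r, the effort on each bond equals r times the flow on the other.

bond 2 stroke at Sf1  (Sf1 (Sf) sets flow on bond)
bond 3 stroke at Sf2  (source Sf2 imposes f)
bond 5 stroke at J1  (prefer integral on C1)
bond 0 stroke at TF1  (0-jn J1 has e-setter on 5)
bond 1 stroke at J2  (TF TF1: opposite of bond 0)
bond 4 stroke at R1  (J2: last free bond brings flow in)

dq_C1/dt = F_Sf1 + F_Sf2 - 2*q_C1/189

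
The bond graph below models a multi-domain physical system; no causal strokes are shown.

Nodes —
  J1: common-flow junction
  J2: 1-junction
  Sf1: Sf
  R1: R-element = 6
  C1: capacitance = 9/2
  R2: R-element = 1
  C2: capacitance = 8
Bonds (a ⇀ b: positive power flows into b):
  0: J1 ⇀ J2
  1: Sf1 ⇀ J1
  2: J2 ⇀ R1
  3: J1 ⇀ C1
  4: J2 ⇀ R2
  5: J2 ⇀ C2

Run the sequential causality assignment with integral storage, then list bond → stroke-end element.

β1 →Sf1  (Sf1: flow source, stroke at near end)
β0 →J1  (J1: bond 1 brought flow, rest push out)
β3 →J1  (J1: bond 1 brought flow, rest push out)
β2 →J2  (J2: bond 0 brought flow, rest push out)
β4 →J2  (1-jn J2 has f-setter on 0)
β5 →J2  (1-jn J2 has f-setter on 0)

β0 →J1
β1 →Sf1
β2 →J2
β3 →J1
β4 →J2
β5 →J2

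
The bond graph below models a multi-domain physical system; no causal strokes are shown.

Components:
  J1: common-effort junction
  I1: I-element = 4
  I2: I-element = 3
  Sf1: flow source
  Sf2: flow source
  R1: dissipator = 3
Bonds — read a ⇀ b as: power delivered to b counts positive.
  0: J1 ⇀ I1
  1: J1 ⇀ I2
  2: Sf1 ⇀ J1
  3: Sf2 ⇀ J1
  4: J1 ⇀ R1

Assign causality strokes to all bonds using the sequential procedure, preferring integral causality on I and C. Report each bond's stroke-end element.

β2 stroke→Sf1  (Sf1: flow source, stroke at near end)
β3 stroke→Sf2  (source Sf2 imposes f)
β0 stroke→I1  (I1: I, integral causality)
β1 stroke→I2  (I2: I, integral causality)
β4 stroke→J1  (only one effort-in slot at J1)

#0 |I1
#1 |I2
#2 |Sf1
#3 |Sf2
#4 |J1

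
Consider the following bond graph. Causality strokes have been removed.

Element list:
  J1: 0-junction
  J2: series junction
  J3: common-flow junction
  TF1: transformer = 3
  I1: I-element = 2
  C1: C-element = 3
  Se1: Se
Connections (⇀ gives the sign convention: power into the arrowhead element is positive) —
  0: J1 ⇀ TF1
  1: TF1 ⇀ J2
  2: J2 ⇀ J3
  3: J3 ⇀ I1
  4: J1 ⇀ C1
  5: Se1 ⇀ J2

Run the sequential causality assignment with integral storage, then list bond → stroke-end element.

β0 |TF1
β1 |J2
β2 |J3
β3 |I1
β4 |J1
β5 |J2

#5 →J2  (Se1 fixes effort; stroke away)
#3 →I1  (I1: I, integral causality)
#2 →J3  (J3 flow already set via bond 3)
#1 →J2  (common-f at J2 fixed by 2)
#0 →TF1  (through TF1, causality passes straight; one stroke at TF1)
#4 →J1  (J1: last free bond brings effort in)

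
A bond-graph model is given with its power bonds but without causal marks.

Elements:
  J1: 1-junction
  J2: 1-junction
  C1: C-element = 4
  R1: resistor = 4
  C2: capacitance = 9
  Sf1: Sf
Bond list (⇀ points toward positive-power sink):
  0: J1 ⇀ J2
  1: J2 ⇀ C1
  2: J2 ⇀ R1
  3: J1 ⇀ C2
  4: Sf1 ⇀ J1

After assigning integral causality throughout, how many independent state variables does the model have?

#4 stroke→Sf1  (Sf1 fixes flow; stroke at Sf1)
#0 stroke→J1  (J1: bond 4 brought flow, rest push out)
#3 stroke→J1  (J1: bond 4 brought flow, rest push out)
#1 stroke→J2  (common-f at J2 fixed by 0)
#2 stroke→J2  (1-jn J2 has f-setter on 0)

2  (C1, C2 all integral)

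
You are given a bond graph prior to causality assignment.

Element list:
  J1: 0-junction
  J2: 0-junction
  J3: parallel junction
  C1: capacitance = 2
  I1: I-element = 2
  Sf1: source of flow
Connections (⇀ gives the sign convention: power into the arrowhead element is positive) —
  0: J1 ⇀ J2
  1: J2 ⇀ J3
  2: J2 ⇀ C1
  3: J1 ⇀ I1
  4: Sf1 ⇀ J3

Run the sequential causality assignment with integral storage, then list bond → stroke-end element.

β0 |J1
β1 |J3
β2 |J2
β3 |I1
β4 |Sf1

#4 →Sf1  (Sf1 fixes flow; stroke at Sf1)
#1 →J3  (J3 needs exactly one e-in)
#2 →J2  (C1: C, integral causality)
#0 →J1  (J2 effort already set via bond 2)
#3 →I1  (J1: bond 0 brought effort, rest push out)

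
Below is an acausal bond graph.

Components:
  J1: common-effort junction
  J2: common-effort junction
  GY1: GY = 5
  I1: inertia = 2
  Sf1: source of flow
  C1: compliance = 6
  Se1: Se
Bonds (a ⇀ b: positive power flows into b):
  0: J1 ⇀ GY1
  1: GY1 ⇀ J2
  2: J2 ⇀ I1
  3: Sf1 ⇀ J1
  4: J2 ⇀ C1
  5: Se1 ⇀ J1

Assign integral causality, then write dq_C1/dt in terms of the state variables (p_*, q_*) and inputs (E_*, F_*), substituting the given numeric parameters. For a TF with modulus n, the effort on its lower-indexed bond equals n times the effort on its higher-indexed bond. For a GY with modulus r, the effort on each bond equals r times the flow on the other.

β3 |Sf1  (Sf1 fixes flow; stroke at Sf1)
β5 |J1  (Se1: effort source, stroke at far end)
β0 |GY1  (common-e at J1 fixed by 5)
β1 |GY1  (GY1 both-in/both-out from 0)
β2 |I1  (I1 integral (f out))
β4 |J2  (only one effort-in slot at J2)

dq_C1/dt = E_Se1/5 - p_I1/2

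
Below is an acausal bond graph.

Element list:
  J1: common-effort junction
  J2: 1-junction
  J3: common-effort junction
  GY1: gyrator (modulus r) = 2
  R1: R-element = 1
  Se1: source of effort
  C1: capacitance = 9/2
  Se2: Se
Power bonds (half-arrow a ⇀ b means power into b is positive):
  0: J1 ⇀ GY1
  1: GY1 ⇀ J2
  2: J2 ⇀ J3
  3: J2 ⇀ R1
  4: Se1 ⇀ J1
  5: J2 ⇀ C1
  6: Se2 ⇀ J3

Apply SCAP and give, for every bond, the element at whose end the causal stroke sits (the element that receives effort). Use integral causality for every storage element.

β0 |GY1
β1 |GY1
β2 |J2
β3 |J2
β4 |J1
β5 |J2
β6 |J3

#4 stroke at J1  (Se1: effort source, stroke at far end)
#6 stroke at J3  (Se2 (Se) sets effort on bond)
#0 stroke at GY1  (J1: bond 4 brought effort, rest push out)
#2 stroke at J2  (0-jn J3 has e-setter on 6)
#1 stroke at GY1  (GY1: gyrator matches bond 0)
#3 stroke at J2  (1-jn J2 has f-setter on 1)
#5 stroke at J2  (1-jn J2 has f-setter on 1)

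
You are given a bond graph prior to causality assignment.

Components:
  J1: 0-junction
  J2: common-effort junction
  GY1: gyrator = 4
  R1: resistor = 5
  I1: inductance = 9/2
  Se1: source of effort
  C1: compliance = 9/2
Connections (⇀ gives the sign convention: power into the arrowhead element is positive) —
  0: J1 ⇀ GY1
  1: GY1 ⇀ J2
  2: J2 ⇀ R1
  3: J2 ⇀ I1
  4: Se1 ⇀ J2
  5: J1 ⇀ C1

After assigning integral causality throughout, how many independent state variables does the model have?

2  (C1, I1 all integral)

#4 |J2  (Se1: effort source, stroke at far end)
#1 |GY1  (J2: bond 4 brought effort, rest push out)
#2 |R1  (0-jn J2 has e-setter on 4)
#3 |I1  (0-jn J2 has e-setter on 4)
#0 |GY1  (through GY1, causality inverts; strokes same side of GY1)
#5 |J1  (only one effort-in slot at J1)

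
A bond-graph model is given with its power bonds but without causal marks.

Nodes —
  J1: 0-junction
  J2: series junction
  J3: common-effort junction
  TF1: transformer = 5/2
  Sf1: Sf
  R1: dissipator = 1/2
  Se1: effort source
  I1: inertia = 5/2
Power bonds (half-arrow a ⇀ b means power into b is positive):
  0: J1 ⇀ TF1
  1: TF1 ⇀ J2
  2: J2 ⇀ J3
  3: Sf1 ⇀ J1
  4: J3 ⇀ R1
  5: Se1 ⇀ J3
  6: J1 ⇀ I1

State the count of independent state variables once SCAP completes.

b3 stroke at Sf1  (Sf1 fixes flow; stroke at Sf1)
b5 stroke at J3  (source Se1 imposes e)
b2 stroke at J2  (J3: bond 5 brought effort, rest push out)
b4 stroke at R1  (0-jn J3 has e-setter on 5)
b1 stroke at TF1  (J2: last free bond brings flow in)
b0 stroke at J1  (TF TF1: opposite of bond 1)
b6 stroke at I1  (J1: bond 0 brought effort, rest push out)

1  (I1 all integral)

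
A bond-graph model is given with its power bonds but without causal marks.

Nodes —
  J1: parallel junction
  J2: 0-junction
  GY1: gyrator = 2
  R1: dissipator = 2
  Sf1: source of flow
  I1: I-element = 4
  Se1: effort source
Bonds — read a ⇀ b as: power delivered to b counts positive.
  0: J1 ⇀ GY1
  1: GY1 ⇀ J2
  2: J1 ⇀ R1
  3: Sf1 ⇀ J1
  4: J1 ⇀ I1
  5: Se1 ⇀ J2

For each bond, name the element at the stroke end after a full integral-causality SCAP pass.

β0 stroke→GY1
β1 stroke→GY1
β2 stroke→J1
β3 stroke→Sf1
β4 stroke→I1
β5 stroke→J2

bond 3 stroke at Sf1  (source Sf1 imposes f)
bond 5 stroke at J2  (Se1 (Se) sets effort on bond)
bond 1 stroke at GY1  (common-e at J2 fixed by 5)
bond 0 stroke at GY1  (GY GY1: same side as bond 1)
bond 4 stroke at I1  (I1: I, integral causality)
bond 2 stroke at J1  (closing 0-jn rule on J1)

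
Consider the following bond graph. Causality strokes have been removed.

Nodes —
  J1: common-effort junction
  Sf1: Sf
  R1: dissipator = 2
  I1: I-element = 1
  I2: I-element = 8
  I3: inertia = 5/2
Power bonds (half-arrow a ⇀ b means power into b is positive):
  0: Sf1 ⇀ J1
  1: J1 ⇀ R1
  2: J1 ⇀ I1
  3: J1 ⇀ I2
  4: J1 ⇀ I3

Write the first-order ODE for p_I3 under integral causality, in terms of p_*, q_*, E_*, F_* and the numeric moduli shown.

bond 0 stroke→Sf1  (Sf1 fixes flow; stroke at Sf1)
bond 2 stroke→I1  (I1 outputs flow p/I1)
bond 3 stroke→I2  (I2 outputs flow p/I2)
bond 4 stroke→I3  (I3: I, integral causality)
bond 1 stroke→J1  (closing 0-jn rule on J1)

dp_I3/dt = 2*F_Sf1 - 2*p_I1 - p_I2/4 - 4*p_I3/5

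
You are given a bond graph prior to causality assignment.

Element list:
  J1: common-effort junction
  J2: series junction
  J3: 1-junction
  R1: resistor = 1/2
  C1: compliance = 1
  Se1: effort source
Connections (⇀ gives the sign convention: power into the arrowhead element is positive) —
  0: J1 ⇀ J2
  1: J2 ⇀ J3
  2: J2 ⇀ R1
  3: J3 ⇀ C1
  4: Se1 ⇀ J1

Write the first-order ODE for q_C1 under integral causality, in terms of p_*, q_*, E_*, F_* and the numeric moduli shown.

dq_C1/dt = 2*E_Se1 - 2*q_C1

bond 4 stroke at J1  (Se1 fixes effort; stroke away)
bond 0 stroke at J2  (common-e at J1 fixed by 4)
bond 3 stroke at J3  (C1: C, integral causality)
bond 1 stroke at J2  (J3: last free bond brings flow in)
bond 2 stroke at R1  (closing 1-jn rule on J2)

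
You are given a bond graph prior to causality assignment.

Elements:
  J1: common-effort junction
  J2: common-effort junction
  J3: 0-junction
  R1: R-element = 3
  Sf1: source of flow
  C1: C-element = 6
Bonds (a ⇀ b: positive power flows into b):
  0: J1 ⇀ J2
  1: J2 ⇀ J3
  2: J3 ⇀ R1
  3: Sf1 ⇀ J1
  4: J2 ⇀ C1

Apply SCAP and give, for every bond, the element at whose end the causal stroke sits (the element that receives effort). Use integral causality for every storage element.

#3 →Sf1  (source Sf1 imposes f)
#0 →J1  (J1: last free bond brings effort in)
#4 →J2  (C1 outputs effort q/C1)
#1 →J3  (0-jn J2 has e-setter on 4)
#2 →R1  (J3: bond 1 brought effort, rest push out)

b0 |J1
b1 |J3
b2 |R1
b3 |Sf1
b4 |J2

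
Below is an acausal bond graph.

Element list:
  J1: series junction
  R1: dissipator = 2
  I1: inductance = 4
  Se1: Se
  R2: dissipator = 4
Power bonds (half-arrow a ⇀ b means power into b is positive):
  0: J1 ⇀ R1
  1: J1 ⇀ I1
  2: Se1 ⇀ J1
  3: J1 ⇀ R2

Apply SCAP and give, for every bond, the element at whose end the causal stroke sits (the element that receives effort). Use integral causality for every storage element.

bond 0 stroke at J1
bond 1 stroke at I1
bond 2 stroke at J1
bond 3 stroke at J1

#2 stroke→J1  (source Se1 imposes e)
#1 stroke→I1  (I1: I, integral causality)
#0 stroke→J1  (J1: bond 1 brought flow, rest push out)
#3 stroke→J1  (1-jn J1 has f-setter on 1)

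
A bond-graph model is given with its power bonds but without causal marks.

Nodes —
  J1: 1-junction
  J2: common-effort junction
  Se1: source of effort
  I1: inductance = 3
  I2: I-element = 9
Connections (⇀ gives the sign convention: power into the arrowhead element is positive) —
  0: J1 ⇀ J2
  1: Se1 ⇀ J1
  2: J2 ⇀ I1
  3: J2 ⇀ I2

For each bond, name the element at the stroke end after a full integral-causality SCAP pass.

b1 stroke→J1  (Se1: effort source, stroke at far end)
b0 stroke→J2  (J1 needs exactly one f-in)
b2 stroke→I1  (0-jn J2 has e-setter on 0)
b3 stroke→I2  (common-e at J2 fixed by 0)

β0 |J2
β1 |J1
β2 |I1
β3 |I2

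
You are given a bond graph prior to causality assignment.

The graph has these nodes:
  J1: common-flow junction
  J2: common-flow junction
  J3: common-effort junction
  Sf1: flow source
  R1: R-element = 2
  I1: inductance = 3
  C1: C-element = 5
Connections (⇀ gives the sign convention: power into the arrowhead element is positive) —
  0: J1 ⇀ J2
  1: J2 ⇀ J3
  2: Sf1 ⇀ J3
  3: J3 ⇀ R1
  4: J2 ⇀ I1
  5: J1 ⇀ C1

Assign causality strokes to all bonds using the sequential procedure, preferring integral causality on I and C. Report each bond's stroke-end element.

bond 0 →J2
bond 1 →J2
bond 2 →Sf1
bond 3 →J3
bond 4 →I1
bond 5 →J1

b2 |Sf1  (Sf1: flow source, stroke at near end)
b4 |I1  (prefer integral on I1)
b0 |J2  (J2: bond 4 brought flow, rest push out)
b1 |J2  (J2: bond 4 brought flow, rest push out)
b3 |J3  (only one effort-in slot at J3)
b5 |J1  (common-f at J1 fixed by 0)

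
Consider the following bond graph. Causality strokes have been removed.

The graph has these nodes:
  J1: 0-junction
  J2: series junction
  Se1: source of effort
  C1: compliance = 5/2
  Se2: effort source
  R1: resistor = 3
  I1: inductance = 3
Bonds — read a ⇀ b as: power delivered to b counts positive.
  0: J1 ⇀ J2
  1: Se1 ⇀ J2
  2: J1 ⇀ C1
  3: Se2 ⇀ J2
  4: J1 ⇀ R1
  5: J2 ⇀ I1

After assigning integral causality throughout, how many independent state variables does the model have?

2  (C1, I1 all integral)

b1 stroke→J2  (Se1: effort source, stroke at far end)
b3 stroke→J2  (Se2 (Se) sets effort on bond)
b2 stroke→J1  (C1 integral (e out))
b0 stroke→J2  (J1 effort already set via bond 2)
b4 stroke→R1  (common-e at J1 fixed by 2)
b5 stroke→I1  (only one flow-in slot at J2)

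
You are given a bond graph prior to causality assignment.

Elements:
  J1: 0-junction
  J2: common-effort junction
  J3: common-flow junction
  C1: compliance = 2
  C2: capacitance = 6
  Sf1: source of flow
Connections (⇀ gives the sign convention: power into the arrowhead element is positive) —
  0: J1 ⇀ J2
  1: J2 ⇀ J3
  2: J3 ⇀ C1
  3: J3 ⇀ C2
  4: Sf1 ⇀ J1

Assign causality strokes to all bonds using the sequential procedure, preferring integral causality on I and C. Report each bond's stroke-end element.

bond 4 →Sf1  (Sf1 fixes flow; stroke at Sf1)
bond 0 →J1  (J1 needs exactly one e-in)
bond 1 →J2  (J2 needs exactly one e-in)
bond 2 →J3  (J3: bond 1 brought flow, rest push out)
bond 3 →J3  (J3: bond 1 brought flow, rest push out)

#0 →J1
#1 →J2
#2 →J3
#3 →J3
#4 →Sf1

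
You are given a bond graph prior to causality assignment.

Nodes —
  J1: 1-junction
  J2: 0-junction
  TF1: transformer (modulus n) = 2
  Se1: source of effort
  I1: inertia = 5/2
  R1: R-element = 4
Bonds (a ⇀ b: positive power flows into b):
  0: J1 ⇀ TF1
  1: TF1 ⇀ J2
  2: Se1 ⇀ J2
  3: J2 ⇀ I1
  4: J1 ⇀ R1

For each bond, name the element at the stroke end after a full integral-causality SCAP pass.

b2 stroke→J2  (source Se1 imposes e)
b1 stroke→TF1  (0-jn J2 has e-setter on 2)
b3 stroke→I1  (common-e at J2 fixed by 2)
b0 stroke→J1  (through TF1, causality passes straight; one stroke at TF1)
b4 stroke→R1  (closing 1-jn rule on J1)

#0 stroke at J1
#1 stroke at TF1
#2 stroke at J2
#3 stroke at I1
#4 stroke at R1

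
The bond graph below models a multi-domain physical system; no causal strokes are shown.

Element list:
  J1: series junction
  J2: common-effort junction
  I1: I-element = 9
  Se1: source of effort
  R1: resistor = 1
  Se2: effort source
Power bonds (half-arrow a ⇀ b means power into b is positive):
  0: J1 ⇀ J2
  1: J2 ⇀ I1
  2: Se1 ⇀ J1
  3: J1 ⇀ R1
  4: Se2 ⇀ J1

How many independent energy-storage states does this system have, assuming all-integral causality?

1  (I1 all integral)

β2 stroke→J1  (Se1 (Se) sets effort on bond)
β4 stroke→J1  (source Se2 imposes e)
β1 stroke→I1  (prefer integral on I1)
β0 stroke→J2  (J2 needs exactly one e-in)
β3 stroke→J1  (1-jn J1 has f-setter on 0)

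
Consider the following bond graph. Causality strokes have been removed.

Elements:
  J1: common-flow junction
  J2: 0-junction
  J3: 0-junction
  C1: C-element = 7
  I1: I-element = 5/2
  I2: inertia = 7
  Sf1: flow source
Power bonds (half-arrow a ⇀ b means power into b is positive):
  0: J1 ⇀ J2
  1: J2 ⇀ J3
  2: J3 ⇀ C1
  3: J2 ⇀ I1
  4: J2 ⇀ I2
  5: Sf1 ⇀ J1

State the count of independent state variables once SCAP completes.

3  (C1, I1, I2 all integral)

bond 5 |Sf1  (Sf1: flow source, stroke at near end)
bond 0 |J1  (J1 flow already set via bond 5)
bond 2 |J3  (C1 integral (e out))
bond 1 |J2  (0-jn J3 has e-setter on 2)
bond 3 |I1  (J2 effort already set via bond 1)
bond 4 |I2  (common-e at J2 fixed by 1)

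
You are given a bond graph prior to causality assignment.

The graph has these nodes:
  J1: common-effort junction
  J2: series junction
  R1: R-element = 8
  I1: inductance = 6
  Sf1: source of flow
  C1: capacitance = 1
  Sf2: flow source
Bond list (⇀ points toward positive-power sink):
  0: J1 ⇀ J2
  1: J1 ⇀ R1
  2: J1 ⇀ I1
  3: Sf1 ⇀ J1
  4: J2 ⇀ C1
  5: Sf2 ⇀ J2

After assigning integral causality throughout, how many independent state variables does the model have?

#3 |Sf1  (Sf1 (Sf) sets flow on bond)
#5 |Sf2  (Sf2 fixes flow; stroke at Sf2)
#0 |J2  (J2: bond 5 brought flow, rest push out)
#4 |J2  (1-jn J2 has f-setter on 5)
#2 |I1  (I1 integral (f out))
#1 |J1  (closing 0-jn rule on J1)

2  (C1, I1 all integral)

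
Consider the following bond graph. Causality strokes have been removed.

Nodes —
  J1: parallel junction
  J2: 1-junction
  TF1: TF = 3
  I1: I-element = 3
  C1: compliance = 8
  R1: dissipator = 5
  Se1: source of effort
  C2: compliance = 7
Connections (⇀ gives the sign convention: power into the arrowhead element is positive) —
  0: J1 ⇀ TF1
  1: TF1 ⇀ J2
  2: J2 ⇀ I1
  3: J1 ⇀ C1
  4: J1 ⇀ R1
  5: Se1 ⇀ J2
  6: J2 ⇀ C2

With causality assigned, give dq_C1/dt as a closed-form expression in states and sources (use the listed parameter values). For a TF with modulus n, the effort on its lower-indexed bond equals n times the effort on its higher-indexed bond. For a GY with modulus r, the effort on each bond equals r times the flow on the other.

dq_C1/dt = -p_I1/9 - q_C1/40

bond 5 stroke→J2  (Se1: effort source, stroke at far end)
bond 2 stroke→I1  (I1 integral (f out))
bond 1 stroke→J2  (J2 flow already set via bond 2)
bond 6 stroke→J2  (J2: bond 2 brought flow, rest push out)
bond 0 stroke→TF1  (through TF1, causality passes straight; one stroke at TF1)
bond 3 stroke→J1  (C1 outputs effort q/C1)
bond 4 stroke→R1  (J1: bond 3 brought effort, rest push out)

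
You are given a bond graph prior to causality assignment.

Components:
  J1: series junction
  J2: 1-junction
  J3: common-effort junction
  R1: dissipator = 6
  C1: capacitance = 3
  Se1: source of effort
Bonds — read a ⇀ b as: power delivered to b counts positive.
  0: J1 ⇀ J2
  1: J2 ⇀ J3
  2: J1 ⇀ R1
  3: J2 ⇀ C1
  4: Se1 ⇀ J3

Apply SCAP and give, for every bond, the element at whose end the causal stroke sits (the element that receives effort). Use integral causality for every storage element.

b4 stroke→J3  (Se1 (Se) sets effort on bond)
b1 stroke→J2  (J3 effort already set via bond 4)
b3 stroke→J2  (C1: C, integral causality)
b0 stroke→J1  (closing 1-jn rule on J2)
b2 stroke→R1  (J1: last free bond brings flow in)

b0 stroke→J1
b1 stroke→J2
b2 stroke→R1
b3 stroke→J2
b4 stroke→J3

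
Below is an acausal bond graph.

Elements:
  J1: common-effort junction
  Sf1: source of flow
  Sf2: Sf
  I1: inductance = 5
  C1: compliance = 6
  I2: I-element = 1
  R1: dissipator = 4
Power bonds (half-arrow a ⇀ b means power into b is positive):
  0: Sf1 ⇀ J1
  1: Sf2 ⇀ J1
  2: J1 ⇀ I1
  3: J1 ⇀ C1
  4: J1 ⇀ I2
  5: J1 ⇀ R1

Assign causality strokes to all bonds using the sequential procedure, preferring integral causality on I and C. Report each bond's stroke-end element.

#0 stroke at Sf1  (Sf1: flow source, stroke at near end)
#1 stroke at Sf2  (Sf2: flow source, stroke at near end)
#2 stroke at I1  (I1: I, integral causality)
#3 stroke at J1  (C1 integral (e out))
#4 stroke at I2  (J1: bond 3 brought effort, rest push out)
#5 stroke at R1  (0-jn J1 has e-setter on 3)

β0 →Sf1
β1 →Sf2
β2 →I1
β3 →J1
β4 →I2
β5 →R1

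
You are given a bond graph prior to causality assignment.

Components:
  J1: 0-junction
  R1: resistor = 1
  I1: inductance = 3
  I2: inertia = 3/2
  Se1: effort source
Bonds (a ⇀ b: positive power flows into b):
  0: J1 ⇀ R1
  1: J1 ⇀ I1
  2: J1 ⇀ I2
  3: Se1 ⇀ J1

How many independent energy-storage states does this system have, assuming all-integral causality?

bond 3 →J1  (source Se1 imposes e)
bond 0 →R1  (J1 effort already set via bond 3)
bond 1 →I1  (J1: bond 3 brought effort, rest push out)
bond 2 →I2  (0-jn J1 has e-setter on 3)

2  (I1, I2 all integral)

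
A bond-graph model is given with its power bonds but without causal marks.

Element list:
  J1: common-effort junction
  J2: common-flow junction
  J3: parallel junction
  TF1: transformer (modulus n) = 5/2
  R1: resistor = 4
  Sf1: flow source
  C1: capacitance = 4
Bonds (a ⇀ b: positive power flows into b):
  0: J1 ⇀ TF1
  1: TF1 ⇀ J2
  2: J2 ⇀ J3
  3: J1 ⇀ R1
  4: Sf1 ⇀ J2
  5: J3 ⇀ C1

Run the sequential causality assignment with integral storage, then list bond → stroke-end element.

bond 0 stroke at TF1
bond 1 stroke at J2
bond 2 stroke at J2
bond 3 stroke at J1
bond 4 stroke at Sf1
bond 5 stroke at J3

β4 stroke at Sf1  (Sf1 fixes flow; stroke at Sf1)
β1 stroke at J2  (J2 flow already set via bond 4)
β2 stroke at J2  (common-f at J2 fixed by 4)
β5 stroke at J3  (J3 needs exactly one e-in)
β0 stroke at TF1  (through TF1, causality passes straight; one stroke at TF1)
β3 stroke at J1  (closing 0-jn rule on J1)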